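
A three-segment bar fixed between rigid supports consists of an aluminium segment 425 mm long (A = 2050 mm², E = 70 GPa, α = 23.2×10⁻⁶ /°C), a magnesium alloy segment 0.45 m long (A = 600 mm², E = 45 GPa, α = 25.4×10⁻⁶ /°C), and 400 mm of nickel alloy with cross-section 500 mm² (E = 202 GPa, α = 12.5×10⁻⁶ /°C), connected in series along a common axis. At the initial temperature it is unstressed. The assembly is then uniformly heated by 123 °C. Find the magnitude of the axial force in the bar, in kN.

P ≈ 137 kN (compressive)

With the walls removed the bar would change length by δ_free = Σ αᵢΔT Lᵢ = 23.2×10⁻⁶×123×425 + 25.4×10⁻⁶×123×450 + 12.5×10⁻⁶×123×400 = 3.234 mm.
The walls prevent any net length change, so an axial force P (same in every segment) develops. Compatibility: P · Σ Lᵢ/(AᵢEᵢ) = δ_free.
The series flexibility is Σ Lᵢ/(AᵢEᵢ) = 425/(2050×70×10³) + 450/(600×45×10³) + 400/(500×202×10³) = 2.359×10⁻⁵ mm/N.
So P = 3.234 / 2.359×10⁻⁵ = 137.1 kN, compressive.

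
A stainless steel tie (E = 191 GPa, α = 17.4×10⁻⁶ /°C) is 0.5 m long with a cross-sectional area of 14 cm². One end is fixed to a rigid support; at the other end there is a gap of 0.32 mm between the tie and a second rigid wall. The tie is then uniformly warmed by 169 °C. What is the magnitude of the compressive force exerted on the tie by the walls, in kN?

P ≈ 615 kN

If the wall were absent the tie would grow by αΔT L = 17.4×10⁻⁶ × 169 × 500 = 1.47 mm.
After closing the 0.32 mm clearance, 1.47 − 0.32 = 1.15 mm of expansion remains to be suppressed by the wall.
So σ = E(δ_free − g)/L = 191×10³ × 1.15/500 = 439.4 MPa.
P = σA = 439.4 × 1400 = 615.2 kN.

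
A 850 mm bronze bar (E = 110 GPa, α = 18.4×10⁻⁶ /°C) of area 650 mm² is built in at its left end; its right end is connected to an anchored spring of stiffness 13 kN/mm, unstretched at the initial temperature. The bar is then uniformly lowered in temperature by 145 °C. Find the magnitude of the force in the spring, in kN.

P ≈ 25.5 kN

If the spring were absent the bar would shorten by αΔT L = 18.4×10⁻⁶ × 145 × 850 = 2.268 mm.
With a force P in the spring, the elastic change of the bar is PL/(AE) and that of the spring is P/k; compatibility requires their sum to equal δ_free.
So P = δ_free / [L/(AE) + 1/k] = 2.268 / [ 850/(650×110×10³) + 1/(13×10³) ].
P = 2.268 / 8.881×10⁻⁵ = 25540 N.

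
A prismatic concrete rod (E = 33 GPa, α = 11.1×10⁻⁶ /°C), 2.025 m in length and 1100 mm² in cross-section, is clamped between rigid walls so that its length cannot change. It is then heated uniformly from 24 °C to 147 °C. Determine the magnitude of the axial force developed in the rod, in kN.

The ends cannot move, so σ = EαΔT = 33×10³ × 11.1×10⁻⁶ × 123 = 45.05 MPa.
Axial force P = σA = 45.05 × 1100 = 49560 N = 49.56 kN, compressive.

P ≈ 49.6 kN (compressive)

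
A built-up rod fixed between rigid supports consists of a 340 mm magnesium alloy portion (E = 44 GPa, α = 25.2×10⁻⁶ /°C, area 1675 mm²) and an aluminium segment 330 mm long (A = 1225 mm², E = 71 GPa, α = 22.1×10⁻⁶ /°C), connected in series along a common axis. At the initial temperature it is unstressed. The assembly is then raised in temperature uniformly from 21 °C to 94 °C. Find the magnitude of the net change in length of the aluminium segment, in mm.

|ΔL| ≈ 0.00986 mm

If the supports were absent, the total length change would be Σ αᵢΔT Lᵢ = 25.2×10⁻⁶×73×340 + 22.1×10⁻⁶×73×330 = 1.158 mm.
Since the ends are fixed, an axial force P builds up, equal in every segment, with P · Σ Lᵢ/(AᵢEᵢ) = δ_free.
Σ Lᵢ/(AᵢEᵢ) = 340/(1675×44×10³) + 330/(1225×71×10³) = 8.407×10⁻⁶ mm/N.
P = 1.158 / 8.407×10⁻⁶ = 137700 N = 137.7 kN, compressive.
For the aluminium segment, free thermal change = 22.1×10⁻⁶×73×330 = 0.5324 mm and elastic change from P = 137700×330/(1225×71×10³) = 0.5225 mm; these oppose, so the net change is 0.00986 mm (segment lengthens).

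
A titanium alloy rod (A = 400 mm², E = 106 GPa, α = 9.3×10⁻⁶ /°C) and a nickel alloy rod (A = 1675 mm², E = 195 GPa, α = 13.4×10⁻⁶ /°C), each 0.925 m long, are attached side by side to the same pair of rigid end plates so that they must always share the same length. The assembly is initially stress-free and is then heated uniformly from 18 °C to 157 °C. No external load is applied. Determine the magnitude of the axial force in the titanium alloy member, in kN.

P ≈ 21.4 kN (tensile in the titanium alloy)

The nickel alloy has the larger α, so on heating it would change length more than the titanium alloy if both were free. The rigid plates force a common final length, so the nickel alloy is put into compression and the titanium alloy into tension, with equal and opposite forces P (no external load).
Compatibility of the two members (thermal + elastic change equal): (α₁ − α₂)ΔT = P·[1/(A₁E₁) + 1/(A₂E₂)].
|α₁ − α₂|·ΔT = 4.1×10⁻⁶ × 139 = 0.0005699.
1/(A₁E₁) + 1/(A₂E₂) = 1/(400×106×10³) + 1/(1675×195×10³) = 2.665×10⁻⁸ N⁻¹.
P = 0.0005699 / 2.665×10⁻⁸ = 21390 N = 21.39 kN.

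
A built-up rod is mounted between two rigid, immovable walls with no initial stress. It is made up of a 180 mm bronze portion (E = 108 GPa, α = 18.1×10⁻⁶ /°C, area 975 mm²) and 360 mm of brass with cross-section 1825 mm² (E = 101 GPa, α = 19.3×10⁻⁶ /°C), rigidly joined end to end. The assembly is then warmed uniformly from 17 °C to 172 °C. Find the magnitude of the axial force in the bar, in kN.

P ≈ 432 kN (compressive)

With the walls removed the bar would change length by δ_free = Σ αᵢΔT Lᵢ = 18.1×10⁻⁶×155×180 + 19.3×10⁻⁶×155×360 = 1.582 mm.
The rigid supports impose zero overall length change; the single axial force P common to all segments must satisfy P Σ Lᵢ/(AᵢEᵢ) = δ_free.
Σ Lᵢ/(AᵢEᵢ) = 180/(975×108×10³) + 360/(1825×101×10³) = 3.662×10⁻⁶ mm/N.
Hence P = δ_free / Σ(L/AE) = 1.582/3.662×10⁻⁶ = 431.9 kN (compressive).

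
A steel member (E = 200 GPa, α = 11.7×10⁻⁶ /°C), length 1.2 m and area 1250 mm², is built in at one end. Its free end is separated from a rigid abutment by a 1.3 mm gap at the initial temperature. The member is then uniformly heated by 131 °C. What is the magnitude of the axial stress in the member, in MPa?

If the wall were absent the member would grow by αΔT L = 11.7×10⁻⁶ × 131 × 1200 = 1.839 mm.
After closing the 1.3 mm clearance, 1.839 − 1.3 = 0.5392 mm of expansion remains to be suppressed by the wall.
That suppressed elongation corresponds to σ = E·Δ/L = 200×10³ × 0.5392/1200 = 89.87 MPa.

σ ≈ 89.9 MPa (compressive)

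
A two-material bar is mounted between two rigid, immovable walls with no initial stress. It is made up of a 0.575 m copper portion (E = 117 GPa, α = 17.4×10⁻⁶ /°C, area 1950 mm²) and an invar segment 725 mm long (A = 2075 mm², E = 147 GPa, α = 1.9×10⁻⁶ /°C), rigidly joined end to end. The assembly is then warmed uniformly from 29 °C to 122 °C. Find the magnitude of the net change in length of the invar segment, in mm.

If the supports were absent, the total length change would be Σ αᵢΔT Lᵢ = 17.4×10⁻⁶×93×575 + 1.9×10⁻⁶×93×725 = 1.059 mm.
Since the ends are fixed, an axial force P builds up, equal in every segment, with P · Σ Lᵢ/(AᵢEᵢ) = δ_free.
Σ Lᵢ/(AᵢEᵢ) = 575/(1950×117×10³) + 725/(2075×147×10³) = 4.897×10⁻⁶ mm/N.
So P = 1.059 / 4.897×10⁻⁶ = 216.2 kN, compressive.
For the invar segment, free thermal change = 1.9×10⁻⁶×93×725 = 0.1281 mm and elastic change from P = 216200×725/(2075×147×10³) = 0.5138 mm; these oppose, so the net change is 0.386 mm (segment shortens).

|ΔL| ≈ 0.386 mm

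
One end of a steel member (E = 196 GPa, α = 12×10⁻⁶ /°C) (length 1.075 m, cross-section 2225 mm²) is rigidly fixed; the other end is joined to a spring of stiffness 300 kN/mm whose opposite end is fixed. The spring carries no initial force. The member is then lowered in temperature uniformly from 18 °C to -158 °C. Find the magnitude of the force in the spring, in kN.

P ≈ 392 kN

Free thermal contraction: δ_free = αΔT L = 12×10⁻⁶ × 176 × 1075 = 2.27 mm.
Let P be the tensile force in the spring. The member extends elastically by PL/(AE) and the spring stretches by P/k; together these equal δ_free.
So P = δ_free / [L/(AE) + 1/k] = 2.27 / [ 1075/(2225×196×10³) + 1/(300×10³) ].
P = 2.27 / 5.798×10⁻⁶ = 391600 N.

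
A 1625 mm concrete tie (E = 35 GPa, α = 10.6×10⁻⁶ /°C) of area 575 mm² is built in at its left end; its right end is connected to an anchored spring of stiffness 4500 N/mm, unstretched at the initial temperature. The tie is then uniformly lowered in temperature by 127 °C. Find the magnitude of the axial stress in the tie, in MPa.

σ ≈ 12.6 MPa (tensile)

Free thermal contraction: δ_free = αΔT L = 10.6×10⁻⁶ × 127 × 1625 = 2.188 mm.
Let P be the tensile force in the spring. The tie extends elastically by PL/(AE) and the spring stretches by P/k; together these equal δ_free.
So P = δ_free / [L/(AE) + 1/k] = 2.188 / [ 1625/(575×35×10³) + 1/(4500) ].
P = 2.188 / 0.000303 = 7220 N.
σ = P/A = 7220/575 = 12.56 MPa.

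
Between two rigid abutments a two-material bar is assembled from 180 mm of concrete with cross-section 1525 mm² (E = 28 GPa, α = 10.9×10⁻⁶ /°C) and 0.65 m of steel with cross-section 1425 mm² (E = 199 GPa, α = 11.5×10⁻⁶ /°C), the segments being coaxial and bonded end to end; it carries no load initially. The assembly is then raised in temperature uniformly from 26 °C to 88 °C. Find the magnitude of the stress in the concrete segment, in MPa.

Free thermal expansion of the whole bar: Σ αᵢΔT Lᵢ = 10.9×10⁻⁶×62×180 + 11.5×10⁻⁶×62×650 = 0.5851 mm.
The walls prevent any net length change, so an axial force P (same in every segment) develops. Compatibility: P · Σ Lᵢ/(AᵢEᵢ) = δ_free.
Σ Lᵢ/(AᵢEᵢ) = 180/(1525×28×10³) + 650/(1425×199×10³) = 6.508×10⁻⁶ mm/N.
Hence P = δ_free / Σ(L/AE) = 0.5851/6.508×10⁻⁶ = 89.91 kN (compressive).
σ_{concrete} = P / A = 89910 / 1525 = 58.96 MPa.

σ ≈ 59 MPa (compressive)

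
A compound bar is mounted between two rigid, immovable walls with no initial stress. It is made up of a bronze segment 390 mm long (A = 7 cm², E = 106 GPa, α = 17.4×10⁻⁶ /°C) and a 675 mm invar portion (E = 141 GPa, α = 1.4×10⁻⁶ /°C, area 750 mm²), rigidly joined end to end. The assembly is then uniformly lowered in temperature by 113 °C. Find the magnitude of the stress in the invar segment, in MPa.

σ ≈ 100 MPa (tensile)

Free thermal contraction of the whole bar: Σ αᵢΔT Lᵢ = 17.4×10⁻⁶×113×390 + 1.4×10⁻⁶×113×675 = 0.8736 mm.
Since the ends are fixed, an axial force P builds up, equal in every segment, with P · Σ Lᵢ/(AᵢEᵢ) = δ_free.
Σ Lᵢ/(AᵢEᵢ) = 390/(700×106×10³) + 675/(750×141×10³) = 1.164×10⁻⁵ mm/N.
P = 0.8736 / 1.164×10⁻⁵ = 75060 N = 75.06 kN, tensile.
σ_{invar} = P / A = 75060 / 750 = 100.1 MPa.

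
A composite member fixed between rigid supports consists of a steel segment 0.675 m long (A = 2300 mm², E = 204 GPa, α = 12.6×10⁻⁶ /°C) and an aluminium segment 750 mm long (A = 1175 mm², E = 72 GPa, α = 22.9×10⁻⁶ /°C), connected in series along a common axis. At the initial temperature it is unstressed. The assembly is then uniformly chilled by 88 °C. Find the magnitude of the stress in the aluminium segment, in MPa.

σ ≈ 187 MPa (tensile)

If the supports were absent, the total length change would be Σ αᵢΔT Lᵢ = 12.6×10⁻⁶×88×675 + 22.9×10⁻⁶×88×750 = 2.26 mm.
The walls prevent any net length change, so an axial force P (same in every segment) develops. Compatibility: P · Σ Lᵢ/(AᵢEᵢ) = δ_free.
The series flexibility is Σ Lᵢ/(AᵢEᵢ) = 675/(2300×204×10³) + 750/(1175×72×10³) = 1.03×10⁻⁵ mm/N.
So P = 2.26 / 1.03×10⁻⁵ = 219.3 kN, tensile.
σ_{aluminium} = P / A = 219300 / 1175 = 186.7 MPa.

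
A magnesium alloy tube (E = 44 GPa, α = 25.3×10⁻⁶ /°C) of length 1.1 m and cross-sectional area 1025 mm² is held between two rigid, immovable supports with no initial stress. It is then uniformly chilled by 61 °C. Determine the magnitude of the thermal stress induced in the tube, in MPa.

σ ≈ 67.9 MPa (tensile)

The supports are rigid, so the total axial strain is zero. The restrained thermal strain is ε = αΔT = 25.3×10⁻⁶ × 61 = 1543.3×10⁻⁶.
σ = EαΔT = 44×10³ × 25.3×10⁻⁶ × 61 = 67.91 MPa (tensile; the tube is trying to contract).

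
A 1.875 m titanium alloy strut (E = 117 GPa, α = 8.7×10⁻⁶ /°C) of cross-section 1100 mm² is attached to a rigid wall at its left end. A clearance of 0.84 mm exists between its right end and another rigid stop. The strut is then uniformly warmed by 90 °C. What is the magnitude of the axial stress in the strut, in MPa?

σ ≈ 39.2 MPa (compressive)

Unrestrained expansion: δ_free = αΔT L = 8.7×10⁻⁶ × 90 × 1875 = 1.468 mm.
This exceeds the 0.84 mm gap, so the wall pushes back. The portion of expansion that must be recovered elastically is δ_free − gap = 1.468 − 0.84 = 0.6281 mm.
So σ = E(δ_free − g)/L = 117×10³ × 0.6281/1875 = 39.19 MPa.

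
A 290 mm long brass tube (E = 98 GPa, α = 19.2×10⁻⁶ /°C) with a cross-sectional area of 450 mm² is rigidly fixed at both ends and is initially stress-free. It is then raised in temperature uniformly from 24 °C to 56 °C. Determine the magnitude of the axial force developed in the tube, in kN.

The ends cannot move, so σ = EαΔT = 98×10³ × 19.2×10⁻⁶ × 32 = 60.21 MPa.
P = AEαΔT = 450 × 98×10³ × 19.2×10⁻⁶ × 32 = 27.1 kN (compressive).

P ≈ 27.1 kN (compressive)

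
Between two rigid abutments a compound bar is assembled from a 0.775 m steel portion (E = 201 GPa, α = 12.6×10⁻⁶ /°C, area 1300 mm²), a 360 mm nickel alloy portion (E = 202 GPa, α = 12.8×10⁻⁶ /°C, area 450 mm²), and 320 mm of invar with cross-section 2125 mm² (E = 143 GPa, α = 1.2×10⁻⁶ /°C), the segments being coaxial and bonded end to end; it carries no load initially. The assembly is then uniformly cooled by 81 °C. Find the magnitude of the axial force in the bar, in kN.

P ≈ 150 kN (tensile)

Free thermal contraction of the whole bar: Σ αᵢΔT Lᵢ = 12.6×10⁻⁶×81×775 + 12.8×10⁻⁶×81×360 + 1.2×10⁻⁶×81×320 = 1.195 mm.
The walls prevent any net length change, so an axial force P (same in every segment) develops. Compatibility: P · Σ Lᵢ/(AᵢEᵢ) = δ_free.
Σ Lᵢ/(AᵢEᵢ) = 775/(1300×201×10³) + 360/(450×202×10³) + 320/(2125×143×10³) = 7.979×10⁻⁶ mm/N.
So P = 1.195 / 7.979×10⁻⁶ = 149.8 kN, tensile.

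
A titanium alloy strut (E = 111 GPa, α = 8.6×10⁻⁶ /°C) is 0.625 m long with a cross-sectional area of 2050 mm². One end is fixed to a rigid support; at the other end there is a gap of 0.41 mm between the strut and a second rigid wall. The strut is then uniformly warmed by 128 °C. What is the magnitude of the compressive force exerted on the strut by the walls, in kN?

P ≈ 101 kN

Free thermal elongation = αΔT L = 8.6×10⁻⁶ × 128 × 625 = 0.688 mm.
After closing the 0.41 mm clearance, 0.688 − 0.41 = 0.278 mm of expansion remains to be suppressed by the wall.
So σ = E(δ_free − g)/L = 111×10³ × 0.278/625 = 49.37 MPa.
P = σA = 49.37 × 2050 = 101.2 kN.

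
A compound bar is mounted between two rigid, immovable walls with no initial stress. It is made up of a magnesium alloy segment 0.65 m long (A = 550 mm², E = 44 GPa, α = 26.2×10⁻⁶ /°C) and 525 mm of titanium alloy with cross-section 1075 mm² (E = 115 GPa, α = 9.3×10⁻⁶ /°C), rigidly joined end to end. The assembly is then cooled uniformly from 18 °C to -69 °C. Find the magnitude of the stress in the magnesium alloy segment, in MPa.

Free thermal contraction of the whole bar: Σ αᵢΔT Lᵢ = 26.2×10⁻⁶×87×650 + 9.3×10⁻⁶×87×525 = 1.906 mm.
The rigid supports impose zero overall length change; the single axial force P common to all segments must satisfy P Σ Lᵢ/(AᵢEᵢ) = δ_free.
Σ Lᵢ/(AᵢEᵢ) = 650/(550×44×10³) + 525/(1075×115×10³) = 3.111×10⁻⁵ mm/N.
Hence P = δ_free / Σ(L/AE) = 1.906/3.111×10⁻⁵ = 61.29 kN (tensile).
σ_{magnesium alloy} = P / A = 61290 / 550 = 111.4 MPa.

σ ≈ 111 MPa (tensile)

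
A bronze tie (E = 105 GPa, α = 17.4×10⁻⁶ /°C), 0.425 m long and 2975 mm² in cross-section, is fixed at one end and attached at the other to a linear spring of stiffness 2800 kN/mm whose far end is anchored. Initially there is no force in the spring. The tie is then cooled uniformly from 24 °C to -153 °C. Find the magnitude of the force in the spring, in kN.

The unrestrained thermal change is αΔT L = 17.4×10⁻⁶ × 177 × 425 = 1.309 mm.
Let P be the tensile force in the spring. The tie extends elastically by PL/(AE) and the spring stretches by P/k; together these equal δ_free.
So P = δ_free / [L/(AE) + 1/k] = 1.309 / [ 425/(2975×105×10³) + 1/(2800×10³) ].
P = 1.309 / 1.718×10⁻⁶ = 762000 N.

P ≈ 762 kN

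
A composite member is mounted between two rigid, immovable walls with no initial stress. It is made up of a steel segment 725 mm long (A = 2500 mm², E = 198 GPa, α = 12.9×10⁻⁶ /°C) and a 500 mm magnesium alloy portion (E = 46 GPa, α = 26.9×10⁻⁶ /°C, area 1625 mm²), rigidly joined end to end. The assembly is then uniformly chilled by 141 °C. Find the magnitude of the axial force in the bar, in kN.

P ≈ 394 kN (tensile)

If the supports were absent, the total length change would be Σ αᵢΔT Lᵢ = 12.9×10⁻⁶×141×725 + 26.9×10⁻⁶×141×500 = 3.215 mm.
The walls prevent any net length change, so an axial force P (same in every segment) develops. Compatibility: P · Σ Lᵢ/(AᵢEᵢ) = δ_free.
The series flexibility is Σ Lᵢ/(AᵢEᵢ) = 725/(2500×198×10³) + 500/(1625×46×10³) = 8.154×10⁻⁶ mm/N.
P = 3.215 / 8.154×10⁻⁶ = 394300 N = 394.3 kN, tensile.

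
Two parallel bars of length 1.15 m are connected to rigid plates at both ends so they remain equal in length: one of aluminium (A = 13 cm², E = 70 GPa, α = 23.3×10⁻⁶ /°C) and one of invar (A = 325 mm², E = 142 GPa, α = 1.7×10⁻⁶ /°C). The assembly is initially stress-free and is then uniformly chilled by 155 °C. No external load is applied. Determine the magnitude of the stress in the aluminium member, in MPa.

σ ≈ 78.9 MPa (tensile)

The aluminium has the larger α, so on cooling it would change length more than the invar if both were free. The rigid plates force a common final length, so the aluminium is put into tension and the invar into compression, with equal and opposite forces P (no external load).
Setting the final lengths equal and cancelling L: (α₁ − α₂)ΔT = P/(A₁E₁) + P/(A₂E₂).
|α₁ − α₂|·ΔT = 21.6×10⁻⁶ × 155 = 0.003348.
1/(A₁E₁) + 1/(A₂E₂) = 1/(1300×70×10³) + 1/(325×142×10³) = 3.266×10⁻⁸ N⁻¹.
So P = 0.003348 / 3.266×10⁻⁸ = 102.5 kN.
σ_{aluminium} = P/A₁ = 102500/1300 = 78.86 MPa, tensile.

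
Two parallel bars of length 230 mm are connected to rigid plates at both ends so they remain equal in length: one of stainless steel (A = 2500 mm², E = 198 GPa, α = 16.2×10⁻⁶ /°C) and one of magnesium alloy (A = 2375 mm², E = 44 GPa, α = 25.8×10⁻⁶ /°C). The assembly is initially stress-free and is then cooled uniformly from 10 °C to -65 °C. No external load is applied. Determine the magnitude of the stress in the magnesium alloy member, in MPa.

The magnesium alloy has the larger α, so on cooling it would change length more than the stainless steel if both were free. The rigid plates force a common final length, so the magnesium alloy is put into tension and the stainless steel into compression, with equal and opposite forces P (no external load).
Setting the final lengths equal and cancelling L: (α₁ − α₂)ΔT = P/(A₁E₁) + P/(A₂E₂).
|α₁ − α₂|·ΔT = 9.6×10⁻⁶ × 75 = 0.00072.
1/(A₁E₁) + 1/(A₂E₂) = 1/(2500×198×10³) + 1/(2375×44×10³) = 1.159×10⁻⁸ N⁻¹.
P = 0.00072 / 1.159×10⁻⁸ = 62120 N = 62.12 kN.
σ_{magnesium alloy} = P/A₂ = 62120/2375 = 26.16 MPa, tensile.

σ ≈ 26.2 MPa (tensile)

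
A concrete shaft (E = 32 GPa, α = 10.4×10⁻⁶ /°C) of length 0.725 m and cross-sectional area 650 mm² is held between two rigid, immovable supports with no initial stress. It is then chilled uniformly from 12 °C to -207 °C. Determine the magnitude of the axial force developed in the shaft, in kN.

The ends cannot move, so σ = EαΔT = 32×10³ × 10.4×10⁻⁶ × 219 = 72.88 MPa.
Axial force P = σA = 72.88 × 650 = 47370 N = 47.37 kN, tensile.

P ≈ 47.4 kN (tensile)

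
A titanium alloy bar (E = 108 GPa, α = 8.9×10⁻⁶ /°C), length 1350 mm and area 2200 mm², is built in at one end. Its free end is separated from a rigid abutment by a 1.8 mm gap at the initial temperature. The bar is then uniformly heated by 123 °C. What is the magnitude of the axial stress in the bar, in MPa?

σ ≈ 0 MPa

Free thermal elongation = αΔT L = 8.9×10⁻⁶ × 123 × 1350 = 1.478 mm.
This is smaller than the 1.8 mm clearance, so the bar expands freely without reaching the stop — the stress is zero.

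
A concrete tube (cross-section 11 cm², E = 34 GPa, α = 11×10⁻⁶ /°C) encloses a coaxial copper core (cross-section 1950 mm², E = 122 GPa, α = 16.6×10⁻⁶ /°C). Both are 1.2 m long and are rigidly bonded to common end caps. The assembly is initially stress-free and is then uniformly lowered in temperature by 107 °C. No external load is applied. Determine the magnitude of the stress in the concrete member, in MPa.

σ ≈ 17.6 MPa (compressive)

Both members must finish at the same length. With the larger α, the copper tends to over-contract; the plates restrain it, putting the copper in tension and the concrete in compression. With no external load the two internal forces are equal and opposite, magnitude P.
Setting the final lengths equal and cancelling L: (α₁ − α₂)ΔT = P/(A₁E₁) + P/(A₂E₂).
|α₁ − α₂|·ΔT = 5.6×10⁻⁶ × 107 = 0.0005992.
1/(A₁E₁) + 1/(A₂E₂) = 1/(1100×34×10³) + 1/(1950×122×10³) = 3.094×10⁻⁸ N⁻¹.
P = 0.0005992 / 3.094×10⁻⁸ = 19370 N = 19.37 kN.
σ_{concrete} = P/A₁ = 19370/1100 = 17.61 MPa, compressive.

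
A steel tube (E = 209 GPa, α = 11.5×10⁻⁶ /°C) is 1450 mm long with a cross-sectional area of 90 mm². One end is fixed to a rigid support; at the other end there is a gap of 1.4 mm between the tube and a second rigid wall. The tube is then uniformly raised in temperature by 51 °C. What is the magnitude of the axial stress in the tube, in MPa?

σ ≈ 0 MPa

Unrestrained expansion: δ_free = αΔT L = 11.5×10⁻⁶ × 51 × 1450 = 0.8504 mm.
Since δ_free = 0.85 mm is less than the 1.4 mm gap, the tube never touches the wall. No axial force develops.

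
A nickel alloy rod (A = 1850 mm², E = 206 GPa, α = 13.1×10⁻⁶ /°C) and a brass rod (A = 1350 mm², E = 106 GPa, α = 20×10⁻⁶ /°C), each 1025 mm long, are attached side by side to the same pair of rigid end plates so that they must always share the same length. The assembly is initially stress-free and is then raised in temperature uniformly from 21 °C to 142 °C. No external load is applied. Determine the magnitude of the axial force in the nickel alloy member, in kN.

P ≈ 86.9 kN (tensile in the nickel alloy)

Both members must finish at the same length. With the larger α, the brass tends to over-expand; the plates restrain it, putting the brass in compression and the nickel alloy in tension. With no external load the two internal forces are equal and opposite, magnitude P.
Compatibility of the two members (thermal + elastic change equal): (α₁ − α₂)ΔT = P·[1/(A₁E₁) + 1/(A₂E₂)].
|α₁ − α₂|·ΔT = 6.9×10⁻⁶ × 121 = 0.0008349.
1/(A₁E₁) + 1/(A₂E₂) = 1/(1850×206×10³) + 1/(1350×106×10³) = 9.612×10⁻⁹ N⁻¹.
P = 0.0008349 / 9.612×10⁻⁹ = 86860 N = 86.86 kN.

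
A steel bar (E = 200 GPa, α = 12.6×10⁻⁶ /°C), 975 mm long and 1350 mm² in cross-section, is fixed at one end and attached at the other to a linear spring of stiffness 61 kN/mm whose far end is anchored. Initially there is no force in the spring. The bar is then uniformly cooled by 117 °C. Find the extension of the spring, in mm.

δ ≈ 1.18 mm

The unrestrained thermal change is αΔT L = 12.6×10⁻⁶ × 117 × 975 = 1.437 mm.
Let P be the tensile force in the spring. The bar extends elastically by PL/(AE) and the spring stretches by P/k; together these equal δ_free.
So P = δ_free / [L/(AE) + 1/k] = 1.437 / [ 975/(1350×200×10³) + 1/(61×10³) ].
P = 1.437 / 2×10⁻⁵ = 71850 N.
Spring extension = P/k = 71850/(61×10³) = 1.178 mm.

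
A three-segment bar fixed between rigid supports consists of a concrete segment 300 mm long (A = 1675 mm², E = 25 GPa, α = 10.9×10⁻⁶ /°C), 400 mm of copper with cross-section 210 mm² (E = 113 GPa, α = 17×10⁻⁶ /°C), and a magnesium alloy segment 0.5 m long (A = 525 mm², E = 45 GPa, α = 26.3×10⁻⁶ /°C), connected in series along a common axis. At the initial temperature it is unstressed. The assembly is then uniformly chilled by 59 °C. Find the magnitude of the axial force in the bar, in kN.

P ≈ 30.3 kN (tensile)

With the walls removed the bar would change length by δ_free = Σ αᵢΔT Lᵢ = 10.9×10⁻⁶×59×300 + 17×10⁻⁶×59×400 + 26.3×10⁻⁶×59×500 = 1.37 mm.
Since the ends are fixed, an axial force P builds up, equal in every segment, with P · Σ Lᵢ/(AᵢEᵢ) = δ_free.
Σ Lᵢ/(AᵢEᵢ) = 300/(1675×25×10³) + 400/(210×113×10³) + 500/(525×45×10³) = 4.518×10⁻⁵ mm/N.
P = 1.37 / 4.518×10⁻⁵ = 30320 N = 30.32 kN, tensile.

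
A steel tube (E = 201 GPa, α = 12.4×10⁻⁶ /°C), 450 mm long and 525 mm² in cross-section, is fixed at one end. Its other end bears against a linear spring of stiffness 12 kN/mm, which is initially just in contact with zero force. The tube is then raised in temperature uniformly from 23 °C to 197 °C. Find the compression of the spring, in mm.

If the spring were absent the tube would lengthen by αΔT L = 12.4×10⁻⁶ × 174 × 450 = 0.9709 mm.
Let P be the compressive force at the spring. The tube shortens elastically by PL/(AE) and the spring compresses by P/k; together these equal δ_free.
P [ L/(AE) + 1/k ] = δ_free → P [ 450/(525×201×10³) + 1/(12×10³) ] = 0.9709.
P = 0.9709 / 8.76×10⁻⁵ = 11080 N.
Spring compression = P/k = 11080/(12×10³) = 0.9237 mm.

δ ≈ 0.924 mm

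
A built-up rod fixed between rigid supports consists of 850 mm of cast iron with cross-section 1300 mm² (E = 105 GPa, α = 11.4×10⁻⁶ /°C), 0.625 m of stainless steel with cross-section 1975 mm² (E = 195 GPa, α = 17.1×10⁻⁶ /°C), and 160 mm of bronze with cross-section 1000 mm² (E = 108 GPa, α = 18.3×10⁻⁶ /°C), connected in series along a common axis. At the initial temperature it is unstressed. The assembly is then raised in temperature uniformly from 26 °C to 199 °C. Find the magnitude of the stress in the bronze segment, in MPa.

σ ≈ 432 MPa (compressive)

Free thermal expansion of the whole bar: Σ αᵢΔT Lᵢ = 11.4×10⁻⁶×173×850 + 17.1×10⁻⁶×173×625 + 18.3×10⁻⁶×173×160 = 4.032 mm.
Since the ends are fixed, an axial force P builds up, equal in every segment, with P · Σ Lᵢ/(AᵢEᵢ) = δ_free.
Σ Lᵢ/(AᵢEᵢ) = 850/(1300×105×10³) + 625/(1975×195×10³) + 160/(1000×108×10³) = 9.331×10⁻⁶ mm/N.
So P = 4.032 / 9.331×10⁻⁶ = 432.1 kN, compressive.
σ_{bronze} = P / A = 432100 / 1000 = 432.1 MPa.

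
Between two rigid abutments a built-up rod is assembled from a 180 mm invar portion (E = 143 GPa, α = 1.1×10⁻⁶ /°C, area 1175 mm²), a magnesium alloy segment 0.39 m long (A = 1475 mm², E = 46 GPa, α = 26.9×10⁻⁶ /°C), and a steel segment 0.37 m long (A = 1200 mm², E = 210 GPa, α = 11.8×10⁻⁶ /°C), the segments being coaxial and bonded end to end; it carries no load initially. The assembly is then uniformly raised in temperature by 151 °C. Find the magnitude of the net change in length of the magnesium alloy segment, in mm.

|ΔL| ≈ 0.00744 mm

If the supports were absent, the total length change would be Σ αᵢΔT Lᵢ = 1.1×10⁻⁶×151×180 + 26.9×10⁻⁶×151×390 + 11.8×10⁻⁶×151×370 = 2.273 mm.
Since the ends are fixed, an axial force P builds up, equal in every segment, with P · Σ Lᵢ/(AᵢEᵢ) = δ_free.
Σ Lᵢ/(AᵢEᵢ) = 180/(1175×143×10³) + 390/(1475×46×10³) + 370/(1200×210×10³) = 8.287×10⁻⁶ mm/N.
P = 2.273 / 8.287×10⁻⁶ = 274300 N = 274.3 kN, compressive.
For the magnesium alloy segment, free thermal change = 26.9×10⁻⁶×151×390 = 1.584 mm and elastic change from P = 274300×390/(1475×46×10³) = 1.577 mm; these oppose, so the net change is 0.00744 mm (segment lengthens).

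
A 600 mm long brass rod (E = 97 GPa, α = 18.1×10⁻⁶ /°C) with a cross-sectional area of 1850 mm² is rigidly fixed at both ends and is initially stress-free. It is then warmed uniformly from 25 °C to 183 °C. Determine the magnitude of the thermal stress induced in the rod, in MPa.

σ ≈ 277 MPa (compressive)

Because both ends are immovable the net strain is zero, and the suppressed thermal strain is αΔT = 18.1×10⁻⁶ × 158 = 2859.8×10⁻⁶.
Hence σ = E·αΔT = 97×10³ × 2859.8×10⁻⁶ = 277.4 MPa, compressive.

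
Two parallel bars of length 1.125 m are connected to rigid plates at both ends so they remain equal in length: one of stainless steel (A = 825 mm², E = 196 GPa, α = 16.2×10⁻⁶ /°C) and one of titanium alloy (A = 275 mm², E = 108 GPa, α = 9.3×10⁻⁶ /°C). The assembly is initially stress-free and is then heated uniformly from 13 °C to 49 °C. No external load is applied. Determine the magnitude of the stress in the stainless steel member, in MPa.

Both members must finish at the same length. With the larger α, the stainless steel tends to over-expand; the plates restrain it, putting the stainless steel in compression and the titanium alloy in tension. With no external load the two internal forces are equal and opposite, magnitude P.
Compatibility of the two members (thermal + elastic change equal): (α₁ − α₂)ΔT = P·[1/(A₁E₁) + 1/(A₂E₂)].
|α₁ − α₂|·ΔT = 6.9×10⁻⁶ × 36 = 0.0002484.
1/(A₁E₁) + 1/(A₂E₂) = 1/(825×196×10³) + 1/(275×108×10³) = 3.985×10⁻⁸ N⁻¹.
So P = 0.0002484 / 3.985×10⁻⁸ = 6.233 kN.
σ_{stainless steel} = P/A₁ = 6233/825 = 7.555 MPa, compressive.

σ ≈ 7.55 MPa (compressive)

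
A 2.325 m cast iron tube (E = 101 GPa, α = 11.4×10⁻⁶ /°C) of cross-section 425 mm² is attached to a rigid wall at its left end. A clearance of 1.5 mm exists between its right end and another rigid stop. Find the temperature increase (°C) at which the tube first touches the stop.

ΔT ≈ 56.6 °C

The gap closes when αΔT L = 1.5 mm, since the tube is still unstressed at that instant.
ΔT = 1.5 / (11.4×10⁻⁶ × 2325) = 56.59 °C.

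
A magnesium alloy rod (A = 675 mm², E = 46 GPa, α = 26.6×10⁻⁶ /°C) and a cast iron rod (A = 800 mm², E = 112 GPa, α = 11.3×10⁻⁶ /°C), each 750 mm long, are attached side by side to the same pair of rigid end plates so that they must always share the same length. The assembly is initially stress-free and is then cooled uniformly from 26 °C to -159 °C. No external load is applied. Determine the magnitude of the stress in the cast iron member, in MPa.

σ ≈ 81.6 MPa (compressive)

Both members must finish at the same length. With the larger α, the magnesium alloy tends to over-contract; the plates restrain it, putting the magnesium alloy in tension and the cast iron in compression. With no external load the two internal forces are equal and opposite, magnitude P.
Setting the final lengths equal and cancelling L: (α₁ − α₂)ΔT = P/(A₁E₁) + P/(A₂E₂).
|α₁ − α₂|·ΔT = 15.3×10⁻⁶ × 185 = 0.00283.
1/(A₁E₁) + 1/(A₂E₂) = 1/(675×46×10³) + 1/(800×112×10³) = 4.337×10⁻⁸ N⁻¹.
P = 0.00283 / 4.337×10⁻⁸ = 65270 N = 65.27 kN.
σ_{cast iron} = P/A₂ = 65270/800 = 81.59 MPa, compressive.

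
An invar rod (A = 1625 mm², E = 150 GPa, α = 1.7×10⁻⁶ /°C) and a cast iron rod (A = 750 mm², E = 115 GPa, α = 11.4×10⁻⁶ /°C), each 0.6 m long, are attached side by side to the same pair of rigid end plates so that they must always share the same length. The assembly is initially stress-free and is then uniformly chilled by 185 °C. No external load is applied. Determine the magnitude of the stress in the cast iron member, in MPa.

σ ≈ 152 MPa (tensile)

Both members must finish at the same length. With the larger α, the cast iron tends to over-contract; the plates restrain it, putting the cast iron in tension and the invar in compression. With no external load the two internal forces are equal and opposite, magnitude P.
Setting the final lengths equal and cancelling L: (α₁ − α₂)ΔT = P/(A₁E₁) + P/(A₂E₂).
|α₁ − α₂|·ΔT = 9.7×10⁻⁶ × 185 = 0.001795.
1/(A₁E₁) + 1/(A₂E₂) = 1/(1625×150×10³) + 1/(750×115×10³) = 1.57×10⁻⁸ N⁻¹.
P = 0.001795 / 1.57×10⁻⁸ = 114300 N = 114.3 kN.
σ_{cast iron} = P/A₂ = 114300/750 = 152.4 MPa, tensile.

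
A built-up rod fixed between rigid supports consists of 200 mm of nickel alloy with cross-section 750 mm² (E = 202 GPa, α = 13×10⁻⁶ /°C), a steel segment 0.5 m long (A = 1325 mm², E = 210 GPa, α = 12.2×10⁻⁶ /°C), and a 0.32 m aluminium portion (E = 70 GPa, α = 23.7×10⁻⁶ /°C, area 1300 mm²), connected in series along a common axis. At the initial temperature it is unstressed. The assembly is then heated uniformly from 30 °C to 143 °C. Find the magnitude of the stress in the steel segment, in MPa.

Free thermal expansion of the whole bar: Σ αᵢΔT Lᵢ = 13×10⁻⁶×113×200 + 12.2×10⁻⁶×113×500 + 23.7×10⁻⁶×113×320 = 1.84 mm.
The rigid supports impose zero overall length change; the single axial force P common to all segments must satisfy P Σ Lᵢ/(AᵢEᵢ) = δ_free.
Σ Lᵢ/(AᵢEᵢ) = 200/(750×202×10³) + 500/(1325×210×10³) + 320/(1300×70×10³) = 6.634×10⁻⁶ mm/N.
Hence P = δ_free / Σ(L/AE) = 1.84/6.634×10⁻⁶ = 277.4 kN (compressive).
σ_{steel} = P / A = 277400 / 1325 = 209.4 MPa.

σ ≈ 209 MPa (compressive)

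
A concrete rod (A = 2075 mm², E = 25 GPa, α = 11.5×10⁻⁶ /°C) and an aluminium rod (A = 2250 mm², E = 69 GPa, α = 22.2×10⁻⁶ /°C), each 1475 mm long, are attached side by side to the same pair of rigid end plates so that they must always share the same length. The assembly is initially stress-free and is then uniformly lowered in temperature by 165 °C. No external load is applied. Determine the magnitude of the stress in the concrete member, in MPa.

Both members must finish at the same length. With the larger α, the aluminium tends to over-contract; the plates restrain it, putting the aluminium in tension and the concrete in compression. With no external load the two internal forces are equal and opposite, magnitude P.
Equating the net (thermal + elastic) strains gives |α₁ − α₂|·ΔT = P·[1/(A₁E₁) + 1/(A₂E₂)].
|α₁ − α₂|·ΔT = 10.7×10⁻⁶ × 165 = 0.001765.
1/(A₁E₁) + 1/(A₂E₂) = 1/(2075×25×10³) + 1/(2250×69×10³) = 2.572×10⁻⁸ N⁻¹.
So P = 0.001765 / 2.572×10⁻⁸ = 68.65 kN.
σ_{concrete} = P/A₁ = 68650/2075 = 33.08 MPa, compressive.

σ ≈ 33.1 MPa (compressive)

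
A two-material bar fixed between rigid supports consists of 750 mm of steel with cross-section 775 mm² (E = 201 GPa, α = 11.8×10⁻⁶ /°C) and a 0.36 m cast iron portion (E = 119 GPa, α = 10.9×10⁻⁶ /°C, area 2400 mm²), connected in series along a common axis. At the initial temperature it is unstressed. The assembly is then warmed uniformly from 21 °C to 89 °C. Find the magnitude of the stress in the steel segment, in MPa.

With the walls removed the bar would change length by δ_free = Σ αᵢΔT Lᵢ = 11.8×10⁻⁶×68×750 + 10.9×10⁻⁶×68×360 = 0.8686 mm.
Since the ends are fixed, an axial force P builds up, equal in every segment, with P · Σ Lᵢ/(AᵢEᵢ) = δ_free.
The series flexibility is Σ Lᵢ/(AᵢEᵢ) = 750/(775×201×10³) + 360/(2400×119×10³) = 6.075×10⁻⁶ mm/N.
Hence P = δ_free / Σ(L/AE) = 0.8686/6.075×10⁻⁶ = 143 kN (compressive).
σ_{steel} = P / A = 143000 / 775 = 184.5 MPa.

σ ≈ 184 MPa (compressive)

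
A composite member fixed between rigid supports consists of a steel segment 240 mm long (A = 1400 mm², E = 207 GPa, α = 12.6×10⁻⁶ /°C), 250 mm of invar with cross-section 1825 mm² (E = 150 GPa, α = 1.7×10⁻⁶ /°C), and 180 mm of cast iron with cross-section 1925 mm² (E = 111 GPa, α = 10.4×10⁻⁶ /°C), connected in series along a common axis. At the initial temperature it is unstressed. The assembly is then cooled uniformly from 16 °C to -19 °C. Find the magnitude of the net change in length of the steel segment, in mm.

|ΔL| ≈ 0.0461 mm

With the walls removed the bar would change length by δ_free = Σ αᵢΔT Lᵢ = 12.6×10⁻⁶×35×240 + 1.7×10⁻⁶×35×250 + 10.4×10⁻⁶×35×180 = 0.1862 mm.
The walls prevent any net length change, so an axial force P (same in every segment) develops. Compatibility: P · Σ Lᵢ/(AᵢEᵢ) = δ_free.
The series flexibility is Σ Lᵢ/(AᵢEᵢ) = 240/(1400×207×10³) + 250/(1825×150×10³) + 180/(1925×111×10³) = 2.584×10⁻⁶ mm/N.
P = 0.1862 / 2.584×10⁻⁶ = 72080 N = 72.08 kN, tensile.
For the steel segment, free thermal change = 12.6×10⁻⁶×35×240 = 0.1058 mm and elastic change from P = 72080×240/(1400×207×10³) = 0.05969 mm; these oppose, so the net change is 0.0461 mm (segment shortens).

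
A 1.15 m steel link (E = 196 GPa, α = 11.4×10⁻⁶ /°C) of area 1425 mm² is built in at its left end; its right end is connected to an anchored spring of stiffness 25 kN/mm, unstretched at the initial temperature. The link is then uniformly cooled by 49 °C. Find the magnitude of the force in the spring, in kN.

Free thermal contraction: δ_free = αΔT L = 11.4×10⁻⁶ × 49 × 1150 = 0.6424 mm.
Let P be the tensile force in the spring. The link extends elastically by PL/(AE) and the spring stretches by P/k; together these equal δ_free.
So P = δ_free / [L/(AE) + 1/k] = 0.6424 / [ 1150/(1425×196×10³) + 1/(25×10³) ].
P = 0.6424 / 4.412×10⁻⁵ = 14560 N.

P ≈ 14.6 kN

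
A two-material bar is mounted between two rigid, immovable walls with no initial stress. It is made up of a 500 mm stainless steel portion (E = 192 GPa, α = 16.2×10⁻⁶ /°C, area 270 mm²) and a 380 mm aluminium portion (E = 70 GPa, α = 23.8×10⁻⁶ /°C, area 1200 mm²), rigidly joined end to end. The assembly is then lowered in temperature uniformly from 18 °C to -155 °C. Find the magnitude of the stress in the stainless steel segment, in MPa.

σ ≈ 775 MPa (tensile)

With the walls removed the bar would change length by δ_free = Σ αᵢΔT Lᵢ = 16.2×10⁻⁶×173×500 + 23.8×10⁻⁶×173×380 = 2.966 mm.
Since the ends are fixed, an axial force P builds up, equal in every segment, with P · Σ Lᵢ/(AᵢEᵢ) = δ_free.
The series flexibility is Σ Lᵢ/(AᵢEᵢ) = 500/(270×192×10³) + 380/(1200×70×10³) = 1.417×10⁻⁵ mm/N.
P = 2.966 / 1.417×10⁻⁵ = 209300 N = 209.3 kN, tensile.
σ_{stainless steel} = P / A = 209300 / 270 = 775.3 MPa.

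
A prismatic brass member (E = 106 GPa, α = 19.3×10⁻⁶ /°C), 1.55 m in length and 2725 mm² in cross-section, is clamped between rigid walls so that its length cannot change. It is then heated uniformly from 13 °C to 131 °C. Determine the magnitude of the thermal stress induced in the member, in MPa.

σ ≈ 241 MPa (compressive)

The supports are rigid, so the total axial strain is zero. The restrained thermal strain is ε = αΔT = 19.3×10⁻⁶ × 118 = 2277.4×10⁻⁶.
Hence σ = E·αΔT = 106×10³ × 2277.4×10⁻⁶ = 241.4 MPa, compressive.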